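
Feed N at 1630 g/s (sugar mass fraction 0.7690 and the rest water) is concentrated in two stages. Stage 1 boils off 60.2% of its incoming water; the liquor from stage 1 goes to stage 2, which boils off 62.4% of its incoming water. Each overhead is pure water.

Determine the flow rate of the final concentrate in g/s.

water in feed = 1630×0.231 = 376.53 g/s.
After stage 1: water left = (1−0.602)×376.53 = 149.86; stream total = 1403.3 g/s.
After stage 2: water left = (1−0.624)×149.86 = 56.347; final concentrate = 1309.8 g/s.

1310 g/s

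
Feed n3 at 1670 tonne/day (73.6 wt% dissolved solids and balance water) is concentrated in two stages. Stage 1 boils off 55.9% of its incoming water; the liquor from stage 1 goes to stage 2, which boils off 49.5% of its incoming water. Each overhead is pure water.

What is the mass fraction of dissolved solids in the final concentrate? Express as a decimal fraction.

0.926

water in feed = 1670×0.264 = 440.88 tonne/day.
After stage 1: water left = (1−0.559)×440.88 = 194.43; stream total = 1423.5 tonne/day.
After stage 2: water left = (1−0.495)×194.43 = 98.186; final concentrate = 1327.3 tonne/day.
dissolved solids fraction = 1229.1/1327.3 = 0.926.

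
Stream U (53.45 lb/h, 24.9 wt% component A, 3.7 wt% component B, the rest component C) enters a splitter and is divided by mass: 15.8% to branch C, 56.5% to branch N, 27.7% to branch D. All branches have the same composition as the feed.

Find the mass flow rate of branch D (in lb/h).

Branch D flow = 0.277×53.45 = 14.806 lb/h.

14.81 lb/h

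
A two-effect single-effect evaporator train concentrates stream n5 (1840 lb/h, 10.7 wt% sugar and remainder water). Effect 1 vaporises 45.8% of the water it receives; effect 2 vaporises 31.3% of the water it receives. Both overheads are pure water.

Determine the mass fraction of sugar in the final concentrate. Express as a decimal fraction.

water in feed = 1840×0.893 = 1643.1 lb/h.
After stage 1: water left = (1−0.458)×1643.1 = 890.57; stream total = 1087.5 lb/h.
After stage 2: water left = (1−0.313)×890.57 = 611.82; final concentrate = 808.7 lb/h.
sugar fraction = 196.88/808.7 = 0.243.

0.243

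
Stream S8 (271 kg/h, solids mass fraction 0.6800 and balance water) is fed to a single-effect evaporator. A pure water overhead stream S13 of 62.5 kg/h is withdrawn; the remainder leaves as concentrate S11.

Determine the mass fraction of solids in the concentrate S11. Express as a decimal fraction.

solids is not removed: 271×0.680 = 184.28 kg/h of solids enters S11.
Concentrate = 271 − 62.5 = 208.5 kg/h.
Mass fraction = 184.28/208.5 = 0.8838.

0.8838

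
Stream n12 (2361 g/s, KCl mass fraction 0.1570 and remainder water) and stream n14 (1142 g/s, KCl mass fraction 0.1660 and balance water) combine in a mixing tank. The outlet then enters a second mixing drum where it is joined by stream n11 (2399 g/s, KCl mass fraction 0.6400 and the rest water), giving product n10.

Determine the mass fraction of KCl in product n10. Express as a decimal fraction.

0.3551

Overall, product flow = 5902 g/s.
KCl in = 2361×0.157 + 1142×0.166 + 2399×0.640 = 2095.6 g/s.
KCl fraction in n10 = 0.3551.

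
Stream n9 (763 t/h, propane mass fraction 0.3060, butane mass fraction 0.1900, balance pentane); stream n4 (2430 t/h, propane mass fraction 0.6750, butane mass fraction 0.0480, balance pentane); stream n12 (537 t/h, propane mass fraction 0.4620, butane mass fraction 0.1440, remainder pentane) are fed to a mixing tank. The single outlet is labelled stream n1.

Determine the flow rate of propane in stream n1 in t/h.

propane out = propane in = 763×0.306 + 2430×0.675 + 537×0.462 = 2121.8 t/h.

2122 t/h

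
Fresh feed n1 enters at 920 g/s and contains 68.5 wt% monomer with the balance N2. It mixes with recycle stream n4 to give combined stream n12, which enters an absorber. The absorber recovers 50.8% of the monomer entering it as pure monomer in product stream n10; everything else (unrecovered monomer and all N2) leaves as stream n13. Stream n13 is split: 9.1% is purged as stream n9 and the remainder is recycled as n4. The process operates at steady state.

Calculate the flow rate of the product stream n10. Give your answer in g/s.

579.2 g/s

monomer in n12: m_A = 920×0.685 + (1−0.091)·(1−0.508)·m_A, so m_A = 630.2/0.5528 = 1140.1 g/s.
Product n10 = 0.508×1140.1 = 579.16 g/s.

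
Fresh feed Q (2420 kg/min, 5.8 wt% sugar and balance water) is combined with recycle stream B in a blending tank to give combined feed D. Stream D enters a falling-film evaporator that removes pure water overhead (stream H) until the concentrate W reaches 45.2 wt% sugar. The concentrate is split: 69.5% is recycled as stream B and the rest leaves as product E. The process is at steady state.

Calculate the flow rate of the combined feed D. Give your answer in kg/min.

3128 kg/min

Overall sugar balance (none leaves overhead): sugar in fresh feed = sugar in product, i.e. 2420×0.058 = (1−0.695)·W·0.452.
W = 140.36/(0.452×0.305) = 1018.1 kg/min.
Recycle B = 0.695×1018.1 = 707.6 kg/min.
Combined feed D = 2420 + 707.6 = 3127.6 kg/min.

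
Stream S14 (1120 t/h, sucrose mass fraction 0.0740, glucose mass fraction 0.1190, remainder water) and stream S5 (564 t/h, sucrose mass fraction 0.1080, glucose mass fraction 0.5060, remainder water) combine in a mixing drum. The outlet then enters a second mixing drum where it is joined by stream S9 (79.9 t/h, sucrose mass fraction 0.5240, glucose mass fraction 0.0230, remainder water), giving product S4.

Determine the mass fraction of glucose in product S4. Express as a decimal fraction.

Overall, product flow = 1763.9 t/h.
glucose in = 1120×0.119 + 564×0.506 + 79.9×0.023 = 420.5 t/h.
glucose fraction in S4 = 0.2384.

0.2384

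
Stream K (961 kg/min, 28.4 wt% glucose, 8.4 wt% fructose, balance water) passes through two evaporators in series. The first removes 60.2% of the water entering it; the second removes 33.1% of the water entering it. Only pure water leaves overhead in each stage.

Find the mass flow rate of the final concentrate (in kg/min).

water in feed = 961×0.632 = 607.35 kg/min.
After stage 1: water left = (1−0.602)×607.35 = 241.73; stream total = 595.37 kg/min.
After stage 2: water left = (1−0.331)×241.73 = 161.71; final concentrate = 515.36 kg/min.

515.4 kg/min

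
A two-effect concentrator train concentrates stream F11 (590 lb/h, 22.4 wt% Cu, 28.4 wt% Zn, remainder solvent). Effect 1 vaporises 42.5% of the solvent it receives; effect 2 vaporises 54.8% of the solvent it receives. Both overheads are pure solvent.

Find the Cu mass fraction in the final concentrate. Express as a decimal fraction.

solvent in feed = 590×0.492 = 290.28 lb/h.
After stage 1: solvent left = (1−0.425)×290.28 = 166.91; stream total = 466.63 lb/h.
After stage 2: solvent left = (1−0.548)×166.91 = 75.444; final concentrate = 375.16 lb/h.
Cu fraction = 132.16/375.16 = 0.3523.

0.3523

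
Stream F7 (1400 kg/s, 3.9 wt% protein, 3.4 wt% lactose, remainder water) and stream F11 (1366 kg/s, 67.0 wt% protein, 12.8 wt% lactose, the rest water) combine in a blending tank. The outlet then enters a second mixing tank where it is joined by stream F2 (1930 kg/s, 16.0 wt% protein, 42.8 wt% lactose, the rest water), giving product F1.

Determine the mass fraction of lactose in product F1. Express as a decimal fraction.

Overall, product flow = 4696 kg/s.
lactose in = 1400×0.034 + 1366×0.128 + 1930×0.428 = 1048.5 kg/s.
lactose fraction in F1 = 0.223.

0.223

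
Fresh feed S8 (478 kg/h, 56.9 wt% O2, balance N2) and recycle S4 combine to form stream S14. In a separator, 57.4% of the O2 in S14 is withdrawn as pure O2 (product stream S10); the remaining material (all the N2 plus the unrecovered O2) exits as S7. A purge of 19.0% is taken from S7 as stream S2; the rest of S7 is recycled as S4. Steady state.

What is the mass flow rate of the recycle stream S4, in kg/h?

N2 enters only via S8 and leaves only via the purge: 478×0.431 = 0.190×(N2 in S7), and the separator passes all N2, so N2 in S14 = N2 in S7 = 1084.3 kg/h.
O2 in S14: m_A = 478×0.569 + (1−0.190)·(1−0.574)·m_A, so m_A = 271.98/0.6549 = 415.28 kg/h.
S7 = (1−0.574)×415.28 + 1084.3 = 1261.2 kg/h.
Recycle S4 = (1−0.190)×1261.2 = 1021.6 kg/h.

1022 kg/h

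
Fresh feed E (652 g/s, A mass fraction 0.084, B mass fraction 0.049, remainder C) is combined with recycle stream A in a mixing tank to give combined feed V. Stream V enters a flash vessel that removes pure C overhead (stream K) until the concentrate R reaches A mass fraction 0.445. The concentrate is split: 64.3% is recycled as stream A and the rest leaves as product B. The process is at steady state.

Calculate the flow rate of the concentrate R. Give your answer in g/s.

344.7 g/s

Overall A balance (none leaves overhead): A in fresh feed = A in product, i.e. 652×0.084 = (1−0.643)·R·0.445.
R = 54.768/(0.445×0.357) = 344.75 g/s.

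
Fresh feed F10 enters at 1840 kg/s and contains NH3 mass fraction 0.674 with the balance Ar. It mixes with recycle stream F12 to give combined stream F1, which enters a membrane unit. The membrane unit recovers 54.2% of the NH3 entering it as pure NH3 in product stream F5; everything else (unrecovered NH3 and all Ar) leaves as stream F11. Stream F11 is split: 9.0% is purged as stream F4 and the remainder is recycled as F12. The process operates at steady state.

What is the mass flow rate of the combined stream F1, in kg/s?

Ar enters only via F10 and leaves only via the purge: 1840×0.326 = 0.090×(Ar in F11), and the membrane unit passes all Ar, so Ar in F1 = Ar in F11 = 6664.9 kg/s.
NH3 in F1: m_A = 1840×0.674 + (1−0.090)·(1−0.542)·m_A, so m_A = 1240.2/0.5832 = 2126.4 kg/s.
F1 = 2126.4 + 6664.9 = 8791.3 kg/s.

8791 kg/s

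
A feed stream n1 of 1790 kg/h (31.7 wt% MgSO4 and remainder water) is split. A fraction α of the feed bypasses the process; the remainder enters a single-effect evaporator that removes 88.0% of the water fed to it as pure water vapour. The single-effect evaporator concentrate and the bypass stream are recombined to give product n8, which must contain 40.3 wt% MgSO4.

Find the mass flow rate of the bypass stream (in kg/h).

All 1790×0.317 = 567.43 kg/h of MgSO4 reaches n8, so n8 = 567.43/0.403 = 1408 kg/h and vapour = 381.99 kg/h.
The evaporator receives (1−α)·1790 of feed at 0.683 water and removes 0.880 of that water:
0.880×0.683×(1−α)×1790 = 381.99
(1−α) = 381.99/1075.9 = 0.3551;  α = 0.6449.
Bypass flow = 0.6449×1790 = 1154.5 kg/h.

1154 kg/h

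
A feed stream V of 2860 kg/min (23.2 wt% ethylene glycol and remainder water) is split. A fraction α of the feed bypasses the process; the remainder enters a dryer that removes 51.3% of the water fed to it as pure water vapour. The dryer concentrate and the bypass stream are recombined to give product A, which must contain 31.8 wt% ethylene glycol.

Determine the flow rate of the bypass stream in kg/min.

All 2860×0.232 = 663.52 kg/min of ethylene glycol reaches A, so A = 663.52/0.318 = 2086.5 kg/min and vapour = 773.46 kg/min.
The evaporator receives (1−α)·2860 of feed at 0.768 water and removes 0.513 of that water:
0.513×0.768×(1−α)×2860 = 773.46
(1−α) = 773.46/1126.8 = 0.6864;  α = 0.3136.
Bypass flow = 0.3136×2860 = 896.83 kg/min.

896.8 kg/min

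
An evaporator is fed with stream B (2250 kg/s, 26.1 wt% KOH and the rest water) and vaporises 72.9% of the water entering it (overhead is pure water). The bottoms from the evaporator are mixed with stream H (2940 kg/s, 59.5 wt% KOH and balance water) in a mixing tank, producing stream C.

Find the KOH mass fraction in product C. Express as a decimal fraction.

0.587

Vapour removed = 0.729×0.739×2250 = 1212.1 kg/s; concentrate = 1037.9 kg/s.
KOH reaching the mixer = 587.25 (from concentrate) + 2940×0.595 = 2336.6 kg/s.
Product flow = 1037.9 + 2940 = 3977.9 kg/s; KOH fraction = 0.587.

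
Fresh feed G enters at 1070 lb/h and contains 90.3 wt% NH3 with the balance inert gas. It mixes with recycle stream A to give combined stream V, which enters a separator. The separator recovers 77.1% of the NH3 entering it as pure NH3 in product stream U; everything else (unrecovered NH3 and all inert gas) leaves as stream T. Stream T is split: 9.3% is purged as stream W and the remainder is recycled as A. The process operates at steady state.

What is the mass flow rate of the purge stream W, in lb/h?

129.8 lb/h

inert gas enters only via G and leaves only via the purge: 1070×0.097 = 0.093×(inert gas in T), and the separator passes all inert gas, so inert gas in V = inert gas in T = 1116 lb/h.
NH3 in V: m_A = 1070×0.903 + (1−0.093)·(1−0.771)·m_A, so m_A = 966.21/0.7923 = 1219.5 lb/h.
T = (1−0.771)×1219.5 + 1116 = 1395.3 lb/h.
Purge W = 0.093×1395.3 = 129.76 lb/h.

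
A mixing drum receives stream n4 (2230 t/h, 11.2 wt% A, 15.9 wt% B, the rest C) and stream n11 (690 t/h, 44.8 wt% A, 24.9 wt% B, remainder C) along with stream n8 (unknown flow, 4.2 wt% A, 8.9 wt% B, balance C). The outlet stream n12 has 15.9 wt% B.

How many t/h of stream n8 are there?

Let n8 be the unknown flow. Total out = 2920 + n8.
B balance: 526.38 + 0.089·n8 = 0.159·(2920 + n8)
(0.089 − 0.159)·n8 = 0.159×2920 − 526.38 = -62.1
n8 = -62.1 / -0.070 = 887.14 t/h

887.1 t/h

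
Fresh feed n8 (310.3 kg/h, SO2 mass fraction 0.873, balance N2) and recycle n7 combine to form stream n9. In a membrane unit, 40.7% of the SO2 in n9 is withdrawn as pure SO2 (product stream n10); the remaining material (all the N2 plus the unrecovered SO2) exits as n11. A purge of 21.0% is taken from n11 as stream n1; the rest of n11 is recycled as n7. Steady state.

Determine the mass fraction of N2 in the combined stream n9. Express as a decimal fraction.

N2 enters only via n8 and leaves only via the purge: 310.3×0.127 = 0.210×(N2 in n11), and the membrane unit passes all N2, so N2 in n9 = N2 in n11 = 187.66 kg/h.
SO2 in n9: m_A = 310.3×0.873 + (1−0.210)·(1−0.407)·m_A, so m_A = 270.89/0.5315 = 509.65 kg/h.
n9 = 509.65 + 187.66 = 697.3 kg/h.
N2 fraction in n9 = 187.66/697.3 = 0.269.

0.269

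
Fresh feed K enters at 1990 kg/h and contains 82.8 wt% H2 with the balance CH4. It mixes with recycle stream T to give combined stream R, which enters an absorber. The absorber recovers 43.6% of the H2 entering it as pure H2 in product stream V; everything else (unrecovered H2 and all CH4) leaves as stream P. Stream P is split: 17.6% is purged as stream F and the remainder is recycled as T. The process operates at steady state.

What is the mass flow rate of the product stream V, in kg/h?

H2 in R: m_A = 1990×0.828 + (1−0.176)·(1−0.436)·m_A, so m_A = 1647.7/0.5353 = 3078.3 kg/h.
Product V = 0.436×3078.3 = 1342.2 kg/h.

1342 kg/h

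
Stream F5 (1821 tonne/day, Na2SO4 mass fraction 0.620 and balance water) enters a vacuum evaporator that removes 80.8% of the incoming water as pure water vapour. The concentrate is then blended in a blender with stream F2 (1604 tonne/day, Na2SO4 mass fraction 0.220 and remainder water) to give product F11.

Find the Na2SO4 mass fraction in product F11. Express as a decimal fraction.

0.517

Vapour removed = 0.808×0.380×1821 = 559.12 tonne/day; concentrate = 1261.9 tonne/day.
Na2SO4 reaching the mixer = 1129 (from concentrate) + 1604×0.220 = 1481.9 tonne/day.
Product flow = 1261.9 + 1604 = 2865.9 tonne/day; Na2SO4 fraction = 0.517.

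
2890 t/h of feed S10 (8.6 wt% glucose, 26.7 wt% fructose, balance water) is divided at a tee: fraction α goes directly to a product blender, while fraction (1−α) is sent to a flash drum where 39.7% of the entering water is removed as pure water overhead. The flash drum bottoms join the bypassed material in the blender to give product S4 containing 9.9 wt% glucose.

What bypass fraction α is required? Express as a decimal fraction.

0.489

All 2890×0.086 = 248.54 t/h of glucose reaches S4, so S4 = 248.54/0.099 = 2510.5 t/h and vapour = 379.49 t/h.
The evaporator receives (1−α)·2890 of feed at 0.647 water and removes 0.397 of that water:
0.397×0.647×(1−α)×2890 = 379.49
(1−α) = 379.49/742.32 = 0.5112;  α = 0.4888.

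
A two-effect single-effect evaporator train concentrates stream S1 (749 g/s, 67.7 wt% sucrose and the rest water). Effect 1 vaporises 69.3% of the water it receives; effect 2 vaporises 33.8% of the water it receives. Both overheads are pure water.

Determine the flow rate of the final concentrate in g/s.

water in feed = 749×0.323 = 241.93 g/s.
After stage 1: water left = (1−0.693)×241.93 = 74.272; stream total = 581.34 g/s.
After stage 2: water left = (1−0.338)×74.272 = 49.168; final concentrate = 556.24 g/s.

556.2 g/s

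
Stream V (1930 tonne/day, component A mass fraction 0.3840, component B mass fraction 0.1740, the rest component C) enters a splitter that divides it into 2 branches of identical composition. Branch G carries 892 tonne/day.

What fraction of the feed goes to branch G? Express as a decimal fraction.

Fraction to G = 892/1930 = 0.4622.

0.462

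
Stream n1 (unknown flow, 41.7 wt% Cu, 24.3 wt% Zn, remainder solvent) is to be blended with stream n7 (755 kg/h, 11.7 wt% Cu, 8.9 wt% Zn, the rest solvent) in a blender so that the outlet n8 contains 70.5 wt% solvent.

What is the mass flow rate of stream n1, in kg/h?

184.1 kg/h

Let n1 be the unknown flow. Total out = 755 + n1.
solvent balance: 599.47 + 0.340·n1 = 0.705·(755 + n1)
(0.340 − 0.705)·n1 = 0.705×755 − 599.47 = -67.195
n1 = -67.195 / -0.365 = 184.1 kg/h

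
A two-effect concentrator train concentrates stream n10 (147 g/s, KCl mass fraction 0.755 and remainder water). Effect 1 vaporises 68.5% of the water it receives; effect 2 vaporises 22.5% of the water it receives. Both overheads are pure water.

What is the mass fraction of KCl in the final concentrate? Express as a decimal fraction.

0.927

water in feed = 147×0.245 = 36.015 g/s.
After stage 1: water left = (1−0.685)×36.015 = 11.345; stream total = 122.33 g/s.
After stage 2: water left = (1−0.225)×11.345 = 8.7922; final concentrate = 119.78 g/s.
KCl fraction = 110.98/119.78 = 0.927.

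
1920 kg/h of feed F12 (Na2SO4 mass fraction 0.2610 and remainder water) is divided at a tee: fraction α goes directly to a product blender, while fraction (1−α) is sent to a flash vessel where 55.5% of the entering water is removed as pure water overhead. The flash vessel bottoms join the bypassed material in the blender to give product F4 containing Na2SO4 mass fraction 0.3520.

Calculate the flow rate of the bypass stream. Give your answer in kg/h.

All 1920×0.261 = 501.12 kg/h of Na2SO4 reaches F4, so F4 = 501.12/0.352 = 1423.6 kg/h and vapour = 496.36 kg/h.
The evaporator receives (1−α)·1920 of feed at 0.739 water and removes 0.555 of that water:
0.555×0.739×(1−α)×1920 = 496.36
(1−α) = 496.36/787.48 = 0.6303;  α = 0.3697.
Bypass flow = 0.3697×1920 = 709.78 kg/h.

709.8 kg/h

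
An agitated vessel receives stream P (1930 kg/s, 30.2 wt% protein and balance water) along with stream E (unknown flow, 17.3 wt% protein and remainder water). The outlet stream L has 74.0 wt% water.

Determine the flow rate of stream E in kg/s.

931.7 kg/s

Let E be the unknown flow. Total out = 1930 + E.
water balance: 1347.1 + 0.827·E = 0.740·(1930 + E)
(0.827 − 0.740)·E = 0.740×1930 − 1347.1 = 81.06
E = 81.06 / 0.087 = 931.72 kg/s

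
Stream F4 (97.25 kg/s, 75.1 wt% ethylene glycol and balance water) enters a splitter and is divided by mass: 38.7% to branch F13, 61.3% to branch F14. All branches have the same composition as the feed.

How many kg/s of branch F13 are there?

Branch F13 flow = 0.387×97.25 = 37.636 kg/s.

37.64 kg/s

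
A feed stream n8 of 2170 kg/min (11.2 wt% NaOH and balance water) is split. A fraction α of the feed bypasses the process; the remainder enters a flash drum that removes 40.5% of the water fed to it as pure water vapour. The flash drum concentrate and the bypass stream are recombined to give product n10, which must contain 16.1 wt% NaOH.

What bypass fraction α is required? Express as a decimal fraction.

All 2170×0.112 = 243.04 kg/min of NaOH reaches n10, so n10 = 243.04/0.161 = 1509.6 kg/min and vapour = 660.43 kg/min.
The evaporator receives (1−α)·2170 of feed at 0.888 water and removes 0.405 of that water:
0.405×0.888×(1−α)×2170 = 660.43
(1−α) = 660.43/780.42 = 0.8463;  α = 0.1537.

0.154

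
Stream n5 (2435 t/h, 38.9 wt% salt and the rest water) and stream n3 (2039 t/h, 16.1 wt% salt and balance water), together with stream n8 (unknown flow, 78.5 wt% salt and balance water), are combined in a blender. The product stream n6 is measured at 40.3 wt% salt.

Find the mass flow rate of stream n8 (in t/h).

1381 t/h

Let n8 be the unknown flow. Total out = 4474 + n8.
salt balance: 1275.5 + 0.785·n8 = 0.403·(4474 + n8)
(0.785 − 0.403)·n8 = 0.403×4474 − 1275.5 = 527.53
n8 = 527.53 / 0.382 = 1381 t/h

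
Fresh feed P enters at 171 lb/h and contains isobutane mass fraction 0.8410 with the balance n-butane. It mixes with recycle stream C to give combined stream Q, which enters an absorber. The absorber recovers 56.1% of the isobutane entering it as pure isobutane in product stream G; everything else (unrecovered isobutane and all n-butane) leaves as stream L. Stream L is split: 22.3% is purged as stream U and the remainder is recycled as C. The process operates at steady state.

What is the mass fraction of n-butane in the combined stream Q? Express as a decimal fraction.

0.3584

n-butane enters only via P and leaves only via the purge: 171×0.159 = 0.223×(n-butane in L), and the absorber passes all n-butane, so n-butane in Q = n-butane in L = 121.92 lb/h.
isobutane in Q: m_A = 171×0.841 + (1−0.223)·(1−0.561)·m_A, so m_A = 143.81/0.6589 = 218.26 lb/h.
Q = 218.26 + 121.92 = 340.18 lb/h.
n-butane fraction in Q = 121.92/340.18 = 0.3584.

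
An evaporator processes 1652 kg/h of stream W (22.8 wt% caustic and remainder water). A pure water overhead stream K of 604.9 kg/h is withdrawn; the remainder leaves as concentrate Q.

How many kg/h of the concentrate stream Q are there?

1047 kg/h

Concentrate = 1652 − 604.9 = 1047.1 kg/h.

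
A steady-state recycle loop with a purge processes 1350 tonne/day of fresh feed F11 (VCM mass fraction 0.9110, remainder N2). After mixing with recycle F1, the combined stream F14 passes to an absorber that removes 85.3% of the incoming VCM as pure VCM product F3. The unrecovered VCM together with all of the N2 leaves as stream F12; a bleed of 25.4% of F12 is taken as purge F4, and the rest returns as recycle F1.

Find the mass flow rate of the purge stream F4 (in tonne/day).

171.7 tonne/day

N2 enters only via F11 and leaves only via the purge: 1350×0.089 = 0.254×(N2 in F12), and the absorber passes all N2, so N2 in F14 = N2 in F12 = 473.03 tonne/day.
VCM in F14: m_A = 1350×0.911 + (1−0.254)·(1−0.853)·m_A, so m_A = 1229.9/0.8903 = 1381.3 tonne/day.
F12 = (1−0.853)×1381.3 + 473.03 = 676.09 tonne/day.
Purge F4 = 0.254×676.09 = 171.73 tonne/day.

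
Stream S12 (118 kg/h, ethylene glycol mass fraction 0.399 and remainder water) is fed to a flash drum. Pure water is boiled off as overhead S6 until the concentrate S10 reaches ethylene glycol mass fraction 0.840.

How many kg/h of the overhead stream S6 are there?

ethylene glycol is conserved: 118×0.399 = 47.082 kg/h all reports to the concentrate.
Concentrate = 47.082/(target fraction) = 56.05 kg/h.
Overhead = 118 − 56.05 = 61.95 kg/h.

61.95 kg/h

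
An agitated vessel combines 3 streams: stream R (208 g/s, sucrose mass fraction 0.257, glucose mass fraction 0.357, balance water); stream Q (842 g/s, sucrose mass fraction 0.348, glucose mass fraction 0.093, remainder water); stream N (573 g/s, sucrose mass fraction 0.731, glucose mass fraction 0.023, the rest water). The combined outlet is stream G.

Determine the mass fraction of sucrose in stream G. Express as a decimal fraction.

0.472

Total flow out = 208 + 842 + 573 = 1623 g/s.
sucrose in = 208×0.257 + 842×0.348 + 573×0.731 = 765.33 g/s.
sucrose mass fraction in G = 765.33/1623 = 0.472.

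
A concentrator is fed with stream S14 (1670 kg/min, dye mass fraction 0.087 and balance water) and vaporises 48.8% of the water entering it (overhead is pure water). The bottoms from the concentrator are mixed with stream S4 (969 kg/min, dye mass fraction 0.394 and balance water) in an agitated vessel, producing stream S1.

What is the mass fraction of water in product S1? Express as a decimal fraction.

0.722

Vapour removed = 0.488×0.913×1670 = 744.06 kg/min; concentrate = 925.94 kg/min.
water reaching the mixer = 780.65 (from concentrate) + 969×0.606 = 1367.9 kg/min.
Product flow = 925.94 + 969 = 1894.9 kg/min; water fraction = 0.722.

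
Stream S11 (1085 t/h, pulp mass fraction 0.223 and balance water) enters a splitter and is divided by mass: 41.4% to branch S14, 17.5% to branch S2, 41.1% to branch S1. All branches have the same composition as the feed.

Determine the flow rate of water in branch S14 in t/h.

349 t/h

Branch S14 total = 0.414×1085 = 449.19 t/h.
water in S14 = 0.777×449.19 = 349.02 t/h.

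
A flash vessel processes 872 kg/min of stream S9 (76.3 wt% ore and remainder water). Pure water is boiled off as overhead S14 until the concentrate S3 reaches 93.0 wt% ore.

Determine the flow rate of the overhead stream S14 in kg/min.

156.6 kg/min

ore is conserved: 872×0.763 = 665.34 kg/min all reports to the concentrate.
Concentrate = 665.34/(target fraction) = 715.42 kg/min.
Overhead = 872 − 715.42 = 156.58 kg/min.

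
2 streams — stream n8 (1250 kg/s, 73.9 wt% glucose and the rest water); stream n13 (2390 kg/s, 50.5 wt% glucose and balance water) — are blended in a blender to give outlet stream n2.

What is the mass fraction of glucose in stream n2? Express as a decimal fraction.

Total flow out = 1250 + 2390 = 3640 kg/s.
glucose in = 1250×0.739 + 2390×0.505 = 2130.7 kg/s.
glucose mass fraction in n2 = 2130.7/3640 = 0.5854.

0.5854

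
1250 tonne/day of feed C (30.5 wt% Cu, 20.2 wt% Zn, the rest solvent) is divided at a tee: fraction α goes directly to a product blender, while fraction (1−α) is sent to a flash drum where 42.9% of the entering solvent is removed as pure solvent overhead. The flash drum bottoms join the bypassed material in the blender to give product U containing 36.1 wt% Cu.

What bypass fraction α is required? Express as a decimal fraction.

All 1250×0.305 = 381.25 tonne/day of Cu reaches U, so U = 381.25/0.361 = 1056.1 tonne/day and vapour = 193.91 tonne/day.
The evaporator receives (1−α)·1250 of feed at 0.493 solvent and removes 0.429 of that solvent:
0.429×0.493×(1−α)×1250 = 193.91
(1−α) = 193.91/264.37 = 0.7335;  α = 0.2665.

0.267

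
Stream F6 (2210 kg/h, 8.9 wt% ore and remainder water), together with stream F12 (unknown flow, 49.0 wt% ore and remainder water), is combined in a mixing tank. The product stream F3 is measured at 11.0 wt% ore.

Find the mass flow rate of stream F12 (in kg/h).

Let F12 be the unknown flow. Total out = 2210 + F12.
ore balance: 196.69 + 0.490·F12 = 0.110·(2210 + F12)
(0.490 − 0.110)·F12 = 0.110×2210 − 196.69 = 46.41
F12 = 46.41 / 0.380 = 122.13 kg/h

122.1 kg/h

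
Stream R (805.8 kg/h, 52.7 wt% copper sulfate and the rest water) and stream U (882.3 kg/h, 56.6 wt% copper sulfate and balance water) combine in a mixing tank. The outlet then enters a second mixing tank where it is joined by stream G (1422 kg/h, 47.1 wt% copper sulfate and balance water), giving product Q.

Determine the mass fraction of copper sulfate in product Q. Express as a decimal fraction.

0.512

Overall, product flow = 3110.1 kg/h.
copper sulfate in = 805.8×0.527 + 882.3×0.566 + 1422×0.471 = 1593.8 kg/h.
copper sulfate fraction in Q = 0.512.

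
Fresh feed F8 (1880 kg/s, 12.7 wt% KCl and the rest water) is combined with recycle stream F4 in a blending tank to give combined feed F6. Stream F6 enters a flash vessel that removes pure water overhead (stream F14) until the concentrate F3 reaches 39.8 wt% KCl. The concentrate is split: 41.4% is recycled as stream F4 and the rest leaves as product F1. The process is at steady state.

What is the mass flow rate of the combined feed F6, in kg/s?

2304 kg/s

Overall KCl balance (none leaves overhead): KCl in fresh feed = KCl in product, i.e. 1880×0.127 = (1−0.414)·F3·0.398.
F3 = 238.76/(0.398×0.586) = 1023.7 kg/s.
Recycle F4 = 0.414×1023.7 = 423.82 kg/s.
Combined feed F6 = 1880 + 423.82 = 2303.8 kg/s.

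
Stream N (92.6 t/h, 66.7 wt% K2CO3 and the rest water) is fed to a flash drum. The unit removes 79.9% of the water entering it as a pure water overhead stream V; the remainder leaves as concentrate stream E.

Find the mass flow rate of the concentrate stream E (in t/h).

water entering = 92.6×0.333 = 30.836 t/h; overhead removed = 0.799×30.836 = 24.638 t/h.
Concentrate = 92.6 − 24.638 = 67.962 t/h.

67.96 t/h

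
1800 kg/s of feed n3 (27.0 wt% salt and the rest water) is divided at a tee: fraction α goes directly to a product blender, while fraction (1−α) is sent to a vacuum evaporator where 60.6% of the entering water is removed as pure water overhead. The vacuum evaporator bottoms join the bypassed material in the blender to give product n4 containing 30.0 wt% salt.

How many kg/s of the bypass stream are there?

All 1800×0.270 = 486 kg/s of salt reaches n4, so n4 = 486/0.300 = 1620 kg/s and vapour = 180 kg/s.
The evaporator receives (1−α)·1800 of feed at 0.730 water and removes 0.606 of that water:
0.606×0.730×(1−α)×1800 = 180
(1−α) = 180/796.28 = 0.2261;  α = 0.7739.
Bypass flow = 0.7739×1800 = 1393.1 kg/s.

1393 kg/s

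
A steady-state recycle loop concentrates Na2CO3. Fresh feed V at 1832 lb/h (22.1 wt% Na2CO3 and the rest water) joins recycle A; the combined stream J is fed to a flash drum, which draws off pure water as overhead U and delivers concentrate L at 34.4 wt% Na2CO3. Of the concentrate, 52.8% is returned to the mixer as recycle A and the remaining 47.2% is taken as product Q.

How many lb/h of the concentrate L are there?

2494 lb/h

Overall Na2CO3 balance (none leaves overhead): Na2CO3 in fresh feed = Na2CO3 in product, i.e. 1832×0.221 = (1−0.528)·L·0.344.
L = 404.87/(0.344×0.472) = 2493.5 lb/h.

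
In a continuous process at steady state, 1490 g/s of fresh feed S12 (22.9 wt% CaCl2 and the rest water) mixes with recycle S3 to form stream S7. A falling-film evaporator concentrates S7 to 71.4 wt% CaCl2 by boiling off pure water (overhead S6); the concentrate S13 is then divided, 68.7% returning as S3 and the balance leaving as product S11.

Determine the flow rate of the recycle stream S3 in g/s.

1049 g/s

Overall CaCl2 balance (none leaves overhead): CaCl2 in fresh feed = CaCl2 in product, i.e. 1490×0.229 = (1−0.687)·S13·0.714.
S13 = 341.21/(0.714×0.313) = 1526.8 g/s.
Recycle S3 = 0.687×1526.8 = 1048.9 g/s.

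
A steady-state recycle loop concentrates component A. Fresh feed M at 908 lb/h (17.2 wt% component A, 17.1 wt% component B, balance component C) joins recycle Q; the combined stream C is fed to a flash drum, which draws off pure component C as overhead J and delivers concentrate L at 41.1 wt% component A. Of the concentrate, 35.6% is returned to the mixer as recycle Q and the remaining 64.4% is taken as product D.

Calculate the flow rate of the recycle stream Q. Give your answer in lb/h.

210.1 lb/h

Overall component A balance (none leaves overhead): component A in fresh feed = component A in product, i.e. 908×0.172 = (1−0.356)·L·0.411.
L = 156.18/(0.411×0.644) = 590.05 lb/h.
Recycle Q = 0.356×590.05 = 210.06 lb/h.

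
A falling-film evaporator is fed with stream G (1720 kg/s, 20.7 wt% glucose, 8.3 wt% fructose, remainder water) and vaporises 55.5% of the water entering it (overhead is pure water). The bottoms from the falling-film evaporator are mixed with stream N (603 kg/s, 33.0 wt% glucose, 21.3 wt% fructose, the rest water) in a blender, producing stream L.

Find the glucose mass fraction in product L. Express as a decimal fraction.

0.337

Vapour removed = 0.555×0.710×1720 = 677.77 kg/s; concentrate = 1042.2 kg/s.
glucose reaching the mixer = 356.04 (from concentrate) + 603×0.330 = 555.03 kg/s.
Product flow = 1042.2 + 603 = 1645.2 kg/s; glucose fraction = 0.337.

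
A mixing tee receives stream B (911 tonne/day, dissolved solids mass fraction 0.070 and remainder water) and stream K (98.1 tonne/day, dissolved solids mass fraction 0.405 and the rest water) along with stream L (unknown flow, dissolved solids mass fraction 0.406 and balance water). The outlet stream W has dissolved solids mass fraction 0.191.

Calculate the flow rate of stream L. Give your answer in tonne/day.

415.1 tonne/day

Let L be the unknown flow. Total out = 1009.1 + L.
dissolved solids balance: 103.5 + 0.406·L = 0.191·(1009.1 + L)
(0.406 − 0.191)·L = 0.191×1009.1 − 103.5 = 89.238
L = 89.238 / 0.215 = 415.06 tonne/day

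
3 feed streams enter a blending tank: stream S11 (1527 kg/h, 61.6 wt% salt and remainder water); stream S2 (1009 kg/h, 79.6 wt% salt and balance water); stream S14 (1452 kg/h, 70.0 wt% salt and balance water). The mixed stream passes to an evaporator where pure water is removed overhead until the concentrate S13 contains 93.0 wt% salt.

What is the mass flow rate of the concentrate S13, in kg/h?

salt entering = 1527×0.616 + 1009×0.796 + 1452×0.700 = 2760.2 kg/h.
All salt reports to S13, so S13 = 2760.2/0.930 = 2968 kg/h.

2968 kg/h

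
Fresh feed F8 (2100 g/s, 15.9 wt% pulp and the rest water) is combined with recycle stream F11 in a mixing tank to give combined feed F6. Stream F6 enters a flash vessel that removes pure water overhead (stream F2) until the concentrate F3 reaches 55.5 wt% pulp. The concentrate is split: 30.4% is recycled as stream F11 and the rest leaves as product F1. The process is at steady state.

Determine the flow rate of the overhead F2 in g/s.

1498 g/s

Overall pulp balance (none leaves overhead): pulp in fresh feed = pulp in product, i.e. 2100×0.159 = (1−0.304)·F3·0.555.
F3 = 333.9/(0.555×0.696) = 864.4 g/s.
Recycle F11 = 0.304×864.4 = 262.78 g/s.
Combined feed F6 = 2100 + 262.78 = 2362.8 g/s.
Overhead F2 = F6 − F3 = 2362.8 − 864.4 = 1498.4 g/s.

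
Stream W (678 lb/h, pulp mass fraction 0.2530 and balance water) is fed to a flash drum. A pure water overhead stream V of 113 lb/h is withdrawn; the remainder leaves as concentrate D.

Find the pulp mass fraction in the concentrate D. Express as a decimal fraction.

0.3036

pulp is not removed: 678×0.253 = 171.53 lb/h of pulp enters D.
Concentrate = 678 − 113 = 565 lb/h.
Mass fraction = 171.53/565 = 0.3036.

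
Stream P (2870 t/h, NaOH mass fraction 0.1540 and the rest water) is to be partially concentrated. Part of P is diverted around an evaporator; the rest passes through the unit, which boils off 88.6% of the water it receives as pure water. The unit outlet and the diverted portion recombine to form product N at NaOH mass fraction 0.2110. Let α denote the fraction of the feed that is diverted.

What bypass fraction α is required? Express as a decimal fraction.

All 2870×0.154 = 441.98 t/h of NaOH reaches N, so N = 441.98/0.211 = 2094.7 t/h and vapour = 775.31 t/h.
The evaporator receives (1−α)·2870 of feed at 0.846 water and removes 0.886 of that water:
0.886×0.846×(1−α)×2870 = 775.31
(1−α) = 775.31/2151.2 = 0.3604;  α = 0.6396.

0.640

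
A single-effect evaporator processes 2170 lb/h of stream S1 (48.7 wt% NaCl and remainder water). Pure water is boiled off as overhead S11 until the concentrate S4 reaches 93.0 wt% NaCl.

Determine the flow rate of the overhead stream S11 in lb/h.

1034 lb/h

NaCl is conserved: 2170×0.487 = 1056.8 lb/h all reports to the concentrate.
Concentrate = 1056.8/(target fraction) = 1136.3 lb/h.
Overhead = 2170 − 1136.3 = 1033.7 lb/h.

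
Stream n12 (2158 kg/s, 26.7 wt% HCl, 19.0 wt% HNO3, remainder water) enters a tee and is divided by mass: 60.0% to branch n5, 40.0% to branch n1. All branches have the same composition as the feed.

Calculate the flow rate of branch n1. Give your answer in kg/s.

863.2 kg/s

Branch n1 flow = 0.400×2158 = 863.2 kg/s.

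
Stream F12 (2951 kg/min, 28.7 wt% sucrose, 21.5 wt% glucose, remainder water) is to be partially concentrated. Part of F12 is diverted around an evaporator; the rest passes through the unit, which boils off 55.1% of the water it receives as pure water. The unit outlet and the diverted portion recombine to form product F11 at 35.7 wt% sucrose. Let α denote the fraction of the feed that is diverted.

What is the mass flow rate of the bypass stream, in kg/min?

All 2951×0.287 = 846.94 kg/min of sucrose reaches F11, so F11 = 846.94/0.357 = 2372.4 kg/min and vapour = 578.63 kg/min.
The evaporator receives (1−α)·2951 of feed at 0.498 water and removes 0.551 of that water:
0.551×0.498×(1−α)×2951 = 578.63
(1−α) = 578.63/809.75 = 0.7146;  α = 0.2854.
Bypass flow = 0.2854×2951 = 842.28 kg/min.

842.3 kg/min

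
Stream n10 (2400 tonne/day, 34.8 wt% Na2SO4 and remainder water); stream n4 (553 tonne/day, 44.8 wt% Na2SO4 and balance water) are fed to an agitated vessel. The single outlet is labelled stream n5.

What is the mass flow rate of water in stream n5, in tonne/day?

1870 tonne/day

water out = water in = 2400×0.652 + 553×0.552 = 1870.1 tonne/day.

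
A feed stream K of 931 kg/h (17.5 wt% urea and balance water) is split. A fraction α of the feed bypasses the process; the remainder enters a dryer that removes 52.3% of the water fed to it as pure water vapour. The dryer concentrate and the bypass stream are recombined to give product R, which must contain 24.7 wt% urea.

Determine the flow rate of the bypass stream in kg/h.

All 931×0.175 = 162.92 kg/h of urea reaches R, so R = 162.92/0.247 = 659.62 kg/h and vapour = 271.38 kg/h.
The evaporator receives (1−α)·931 of feed at 0.825 water and removes 0.523 of that water:
0.523×0.825×(1−α)×931 = 271.38
(1−α) = 271.38/401.7 = 0.6756;  α = 0.3244.
Bypass flow = 0.3244×931 = 302.03 kg/h.

302 kg/h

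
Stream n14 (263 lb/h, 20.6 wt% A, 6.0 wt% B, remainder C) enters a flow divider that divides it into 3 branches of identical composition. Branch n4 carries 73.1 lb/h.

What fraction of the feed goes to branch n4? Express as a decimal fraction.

Fraction to n4 = 73.1/263 = 0.2779.

0.278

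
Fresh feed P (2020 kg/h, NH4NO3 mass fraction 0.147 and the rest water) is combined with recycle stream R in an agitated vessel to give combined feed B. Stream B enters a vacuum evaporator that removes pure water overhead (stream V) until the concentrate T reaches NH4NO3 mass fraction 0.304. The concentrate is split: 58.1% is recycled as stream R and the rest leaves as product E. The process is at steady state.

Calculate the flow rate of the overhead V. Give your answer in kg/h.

1043 kg/h

Overall NH4NO3 balance (none leaves overhead): NH4NO3 in fresh feed = NH4NO3 in product, i.e. 2020×0.147 = (1−0.581)·T·0.304.
T = 296.94/(0.304×0.419) = 2331.2 kg/h.
Recycle R = 0.581×2331.2 = 1354.4 kg/h.
Combined feed B = 2020 + 1354.4 = 3374.4 kg/h.
Overhead V = B − T = 3374.4 − 2331.2 = 1043.2 kg/h.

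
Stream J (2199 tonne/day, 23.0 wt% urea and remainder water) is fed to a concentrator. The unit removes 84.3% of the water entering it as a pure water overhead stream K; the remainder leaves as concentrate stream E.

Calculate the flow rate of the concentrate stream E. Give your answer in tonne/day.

771.6 tonne/day

water entering = 2199×0.770 = 1693.2 tonne/day; overhead removed = 0.843×1693.2 = 1427.4 tonne/day.
Concentrate = 2199 − 1427.4 = 771.61 tonne/day.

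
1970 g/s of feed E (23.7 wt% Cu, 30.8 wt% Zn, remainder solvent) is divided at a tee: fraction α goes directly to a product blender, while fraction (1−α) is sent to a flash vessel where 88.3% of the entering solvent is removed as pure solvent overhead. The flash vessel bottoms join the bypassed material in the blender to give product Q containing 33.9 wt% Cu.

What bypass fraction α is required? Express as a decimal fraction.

All 1970×0.237 = 466.89 g/s of Cu reaches Q, so Q = 466.89/0.339 = 1377.3 g/s and vapour = 592.74 g/s.
The evaporator receives (1−α)·1970 of feed at 0.455 solvent and removes 0.883 of that solvent:
0.883×0.455×(1−α)×1970 = 592.74
(1−α) = 592.74/791.48 = 0.7489;  α = 0.2511.

0.251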